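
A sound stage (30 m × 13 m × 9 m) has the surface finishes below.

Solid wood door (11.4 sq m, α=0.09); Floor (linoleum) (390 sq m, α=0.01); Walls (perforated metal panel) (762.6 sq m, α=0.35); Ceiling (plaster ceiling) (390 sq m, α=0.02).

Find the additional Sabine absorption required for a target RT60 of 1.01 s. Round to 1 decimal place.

279.9 sabins

A₁ = Σ Sᵢαᵢ = 11.4·0.09 + 390·0.01 + 762.6·0.35 + 390·0.02 = 279.636 sabins.
For T = 1.01 s, need A₂ = 0.161·V/T = 0.161·3510/1.01 = 559.515 sabins.
Additional absorption ΔA = 559.515 − 279.636 = 279.9 sabins.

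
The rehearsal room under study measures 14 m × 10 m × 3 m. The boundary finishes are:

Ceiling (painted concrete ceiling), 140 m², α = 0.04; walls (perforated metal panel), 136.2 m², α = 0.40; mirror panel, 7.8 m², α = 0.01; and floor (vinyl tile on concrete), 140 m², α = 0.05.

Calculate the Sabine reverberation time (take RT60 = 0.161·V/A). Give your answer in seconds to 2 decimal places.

Summing Sᵢαᵢ: 5.600 + 54.480 + 0.078 + 7.000 → A = 67.158 sabins.
Volume V = 14 × 10 × 3 = 420 m³.
RT60 = 0.161 · V / A = 0.161 × 420 / 67.158 = 1.01 s.

1.01 s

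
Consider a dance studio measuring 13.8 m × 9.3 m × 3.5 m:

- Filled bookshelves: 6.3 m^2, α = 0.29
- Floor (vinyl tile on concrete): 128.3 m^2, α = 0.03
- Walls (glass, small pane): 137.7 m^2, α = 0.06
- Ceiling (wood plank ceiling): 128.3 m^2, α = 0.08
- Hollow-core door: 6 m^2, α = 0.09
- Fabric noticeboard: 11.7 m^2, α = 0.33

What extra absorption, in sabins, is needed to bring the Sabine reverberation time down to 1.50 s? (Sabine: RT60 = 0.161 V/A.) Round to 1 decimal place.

Summing Sᵢαᵢ: 1.827 + 3.849 + 8.262 + 10.264 + 0.540 + 3.861 → A₁ = 28.603 sabins.
V = 449.19 m³. Required absorption A₂ = 0.161 × 449.19 / 1.50 = 48.213 sabins.
ΔA = A₂ − A₁ = 48.213 − 28.603 = 19.6 sabins.

19.6 sabins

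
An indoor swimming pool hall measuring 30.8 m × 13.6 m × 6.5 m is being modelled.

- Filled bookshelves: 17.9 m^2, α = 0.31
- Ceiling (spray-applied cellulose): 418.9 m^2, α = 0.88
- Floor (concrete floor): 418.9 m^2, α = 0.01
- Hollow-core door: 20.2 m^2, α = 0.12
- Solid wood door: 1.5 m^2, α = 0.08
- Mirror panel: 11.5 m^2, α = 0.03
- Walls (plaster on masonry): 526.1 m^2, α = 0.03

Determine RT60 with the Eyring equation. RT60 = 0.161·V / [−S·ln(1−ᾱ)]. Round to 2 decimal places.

0.94 s

Total surface area S = 17.9 + 418.9 + 418.9 + 20.2 + 1.5 + 11.5 + 526.1 = 1415.0 m^2.
Σ(Sᵢαᵢ) = 17.9·0.31 + 418.9·0.88 + 418.9·0.01 + 20.2·0.12 + 1.5·0.08 + 11.5·0.03 + 526.1·0.03 = 397.042.
Mean coefficient ᾱ = A/S = 0.2806.
−S·ln(1−ᾱ) = −1415.0 × ln(1 − 0.2806) = 466.013.
V = 30.8 × 13.6 × 6.5 = 2722.72 m³.
RT60 = 0.161 × 2722.72 / 466.013 = 0.94 s.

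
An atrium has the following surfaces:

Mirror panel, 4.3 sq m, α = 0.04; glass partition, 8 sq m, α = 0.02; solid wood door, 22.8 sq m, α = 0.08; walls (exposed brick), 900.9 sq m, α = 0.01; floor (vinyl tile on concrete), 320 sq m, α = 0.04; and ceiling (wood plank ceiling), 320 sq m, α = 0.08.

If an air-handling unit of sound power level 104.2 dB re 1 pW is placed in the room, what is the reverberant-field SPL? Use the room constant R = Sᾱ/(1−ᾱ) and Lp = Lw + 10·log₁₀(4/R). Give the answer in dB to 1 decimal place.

Σ(Sᵢαᵢ) = 4.3·0.04 + 8·0.02 + 22.8·0.08 + 900.9·0.01 + 320·0.04 + 320·0.08 = 49.565; total area S = 1576.0 sq m.
ᾱ = 49.565/1576.0 = 0.0314; R = Sᾱ/(1−ᾱ) = 49.565/(1−0.0314) = 51.172 sq m.
Lp = Lw + 10 log₁₀(4/R) = 104.2 -11.07 = 93.1 dB.

93.1 dB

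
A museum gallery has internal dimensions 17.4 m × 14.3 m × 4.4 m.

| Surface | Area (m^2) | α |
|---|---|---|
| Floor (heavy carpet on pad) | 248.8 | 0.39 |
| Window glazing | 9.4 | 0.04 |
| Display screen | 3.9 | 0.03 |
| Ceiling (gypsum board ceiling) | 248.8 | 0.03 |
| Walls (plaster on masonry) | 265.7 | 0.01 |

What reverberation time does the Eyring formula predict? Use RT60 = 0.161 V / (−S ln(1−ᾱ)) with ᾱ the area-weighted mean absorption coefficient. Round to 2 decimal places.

S = Σ Sᵢ = 776.6 m^2.
Absorption A = 248.8·0.39 + 9.4·0.04 + 3.9·0.03 + 248.8·0.03 + 265.7·0.01 = 107.646 sabins.
Mean coefficient ᾱ = A/S = 0.1386.
−S·ln(1−ᾱ) = −776.6 × ln(1 − 0.1386) = 115.866.
V = 17.4 × 14.3 × 4.4 = 1094.808 m³.
RT60 = 0.161 × 1094.808 / 115.866 = 1.52 s.

1.52 sec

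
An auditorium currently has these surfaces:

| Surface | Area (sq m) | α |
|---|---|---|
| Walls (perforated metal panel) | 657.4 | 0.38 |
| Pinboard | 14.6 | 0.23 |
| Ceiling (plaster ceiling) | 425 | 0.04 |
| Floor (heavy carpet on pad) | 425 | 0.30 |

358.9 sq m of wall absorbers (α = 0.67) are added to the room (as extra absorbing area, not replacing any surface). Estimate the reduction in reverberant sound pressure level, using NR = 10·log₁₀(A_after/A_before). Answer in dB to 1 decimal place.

2.1 dB

A_before = Σ Sᵢαᵢ = 657.4×0.38 + 14.6×0.23 + 425×0.04 + 425×0.30 = 397.670 sabins.
Treatment contributes 358.9·0.67 = 240.463 sabins.
New total A_after = 638.133 sabins.
NR = 10·log₁₀(638.133/397.670) = 2.1 dB.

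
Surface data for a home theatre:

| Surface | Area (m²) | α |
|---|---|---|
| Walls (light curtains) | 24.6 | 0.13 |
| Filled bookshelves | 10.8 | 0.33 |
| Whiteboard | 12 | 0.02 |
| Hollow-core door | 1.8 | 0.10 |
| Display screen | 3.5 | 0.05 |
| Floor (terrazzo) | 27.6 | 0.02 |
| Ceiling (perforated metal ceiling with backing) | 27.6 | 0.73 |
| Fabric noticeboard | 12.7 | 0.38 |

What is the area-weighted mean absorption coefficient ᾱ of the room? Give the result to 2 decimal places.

0.27

Total surface area S = 120.6 m².
A = 24.6*0.13 + 10.8*0.33 + 12*0.02 + 1.8*0.10 + 3.5*0.05 + 27.6*0.02 + 27.6*0.73 + 12.7*0.38 = 32.883 sabins.
ᾱ = 32.883 / 120.6 = 0.27.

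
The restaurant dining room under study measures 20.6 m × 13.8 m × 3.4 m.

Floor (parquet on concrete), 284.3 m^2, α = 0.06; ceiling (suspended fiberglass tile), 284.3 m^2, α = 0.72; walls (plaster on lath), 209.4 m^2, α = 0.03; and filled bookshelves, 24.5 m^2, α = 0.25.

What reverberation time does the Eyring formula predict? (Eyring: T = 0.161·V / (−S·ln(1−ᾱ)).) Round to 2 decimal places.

0.56 s

S = Σ Sᵢ = 802.5 m^2.
Σ(Sᵢαᵢ) = 284.3×0.06 + 284.3×0.72 + 209.4×0.03 + 24.5×0.25 = 234.161.
ᾱ = 234.161 / 802.5 = 0.2918.
−S·ln(1−ᾱ) = −802.5 × ln(1 − 0.2918) = 276.886.
V = 20.6 × 13.8 × 3.4 = 966.552 m³.
T = 0.161·V/[−S·ln(1−ᾱ)] = 0.161·966.552/276.886 = 0.56 s.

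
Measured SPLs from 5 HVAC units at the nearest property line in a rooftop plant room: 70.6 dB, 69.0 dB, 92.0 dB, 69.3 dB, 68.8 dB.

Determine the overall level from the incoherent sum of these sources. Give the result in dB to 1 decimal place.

92.1 dB

Σ 10^(Lᵢ/10) = 1.62e+09.
Back to dB: 10·log₁₀ Σ = 92.1 dB.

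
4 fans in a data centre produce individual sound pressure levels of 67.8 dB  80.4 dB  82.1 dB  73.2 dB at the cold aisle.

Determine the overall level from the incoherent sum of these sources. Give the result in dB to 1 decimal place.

84.8 dB

Σ 10^(Lᵢ/10) = 2.987e+08.
L_total = 10·log₁₀(2.987e+08) = 84.8 dB.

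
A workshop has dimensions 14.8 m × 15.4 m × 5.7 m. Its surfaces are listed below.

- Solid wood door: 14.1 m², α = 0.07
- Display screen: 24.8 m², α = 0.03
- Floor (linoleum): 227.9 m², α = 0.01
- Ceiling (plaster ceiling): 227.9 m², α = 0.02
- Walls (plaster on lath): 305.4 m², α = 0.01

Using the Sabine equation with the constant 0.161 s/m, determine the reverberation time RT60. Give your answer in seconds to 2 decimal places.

Summing Sᵢαᵢ: 0.987 + 0.744 + 2.279 + 4.558 + 3.054 → A = 11.622 sabins.
Room volume: 1299.144 m³.
T = 0.161 V/A = 0.161·1299.144/11.622 = 18.00 s.

18.00 seconds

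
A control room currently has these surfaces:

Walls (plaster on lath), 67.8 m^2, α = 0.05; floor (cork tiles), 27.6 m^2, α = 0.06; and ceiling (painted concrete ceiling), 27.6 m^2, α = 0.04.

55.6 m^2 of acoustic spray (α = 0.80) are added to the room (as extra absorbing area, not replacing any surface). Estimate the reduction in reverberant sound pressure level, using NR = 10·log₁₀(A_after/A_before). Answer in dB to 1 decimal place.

9.2 dB

Total absorption A_before = 67.8·0.05 + 27.6·0.06 + 27.6·0.04
  = 3.390 + 1.656 + 1.104 = 6.150 m^2 sabins.
Treatment contributes 55.6·0.80 = 44.480 sabins.
New total A_after = 50.630 sabins.
NR = 10·log₁₀(50.630/6.150) = 9.2 dB.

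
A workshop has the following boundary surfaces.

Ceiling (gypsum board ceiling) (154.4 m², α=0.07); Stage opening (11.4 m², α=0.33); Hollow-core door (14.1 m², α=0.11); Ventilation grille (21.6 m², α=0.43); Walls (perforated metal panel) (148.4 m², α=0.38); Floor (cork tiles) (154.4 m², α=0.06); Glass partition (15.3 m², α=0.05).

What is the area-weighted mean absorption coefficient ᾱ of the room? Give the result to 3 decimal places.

S = Σ Sᵢ = 154.4 + 11.4 + 14.1 + 21.6 + 148.4 + 154.4 + 15.3 = 519.6 m².
Weighted sum Σ Sα = 91.830.
ᾱ = A/S = 0.177.

0.177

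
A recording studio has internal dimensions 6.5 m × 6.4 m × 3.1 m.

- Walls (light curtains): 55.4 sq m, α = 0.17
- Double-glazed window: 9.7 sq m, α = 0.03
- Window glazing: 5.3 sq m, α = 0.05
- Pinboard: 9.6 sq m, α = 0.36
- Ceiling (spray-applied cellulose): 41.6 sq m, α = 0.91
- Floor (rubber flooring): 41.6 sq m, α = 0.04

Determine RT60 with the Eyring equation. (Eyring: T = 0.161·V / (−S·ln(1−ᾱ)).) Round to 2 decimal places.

Total surface area S = 55.4 + 9.7 + 5.3 + 9.6 + 41.6 + 41.6 = 163.2 sq m.
Σ(Sᵢαᵢ) = 55.4·0.17 + 9.7·0.03 + 5.3·0.05 + 9.6·0.36 + 41.6·0.91 + 41.6·0.04 = 52.950.
ᾱ = 52.950 / 163.2 = 0.3244.
Eyring denominator: −S ln(1−ᾱ) = 64.000.
V = 6.5 × 6.4 × 3.1 = 128.96 m³.
T = 0.161·V/[−S·ln(1−ᾱ)] = 0.161·128.96/64.000 = 0.32 s.

0.32 seconds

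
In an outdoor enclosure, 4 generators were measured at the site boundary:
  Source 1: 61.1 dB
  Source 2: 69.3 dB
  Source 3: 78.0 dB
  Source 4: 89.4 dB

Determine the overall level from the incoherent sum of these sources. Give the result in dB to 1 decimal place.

Sum in the linear (power) domain: Σ 10^(Lᵢ/10) = 10^(61.1/10) + 10^(69.3/10) + 10^(78.0/10) + 10^(89.4/10) = 9.439e+08.
Combined level = 10 log₁₀(9.439e+08) = 89.7 dB.

89.7 dB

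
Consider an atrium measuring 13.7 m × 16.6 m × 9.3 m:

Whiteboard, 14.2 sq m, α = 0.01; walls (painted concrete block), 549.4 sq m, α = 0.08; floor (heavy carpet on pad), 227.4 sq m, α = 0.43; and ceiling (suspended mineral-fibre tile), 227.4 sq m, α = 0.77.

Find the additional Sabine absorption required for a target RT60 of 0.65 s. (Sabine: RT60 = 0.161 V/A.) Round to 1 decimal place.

206.9 sabins

Summing Sᵢαᵢ: 0.142 + 43.952 + 97.782 + 175.098 → A₁ = 316.974 sabins.
Target A₂ = 0.161·2115.006/0.65 = 523.871 sabins (V = 2115.006 m³).
ΔA = A₂ − A₁ = 523.871 − 316.974 = 206.9 sabins.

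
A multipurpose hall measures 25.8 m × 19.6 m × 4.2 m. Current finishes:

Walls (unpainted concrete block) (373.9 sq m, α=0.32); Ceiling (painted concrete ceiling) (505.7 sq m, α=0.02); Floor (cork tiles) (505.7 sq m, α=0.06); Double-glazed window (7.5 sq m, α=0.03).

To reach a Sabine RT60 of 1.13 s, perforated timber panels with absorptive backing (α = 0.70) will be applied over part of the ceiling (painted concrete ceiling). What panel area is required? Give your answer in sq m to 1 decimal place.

Equivalent absorption area: A₁ = 373.9×0.32 + 505.7×0.02 + 505.7×0.06 + 7.5×0.03 = 160.329 sq m.
V = 2123.856 m³. Target absorption A₂ = 0.161 × 2123.856 / 1.13 = 302.602 sabins.
Absorption to add: 302.602 − 160.329 = 142.273 sabins.
Each sq m of panel replacing the ceiling (painted concrete ceiling) adds (0.70 − 0.02) = 0.68 sabins.
Panel area = 142.273 / 0.68 = 209.2 sq m.

209.2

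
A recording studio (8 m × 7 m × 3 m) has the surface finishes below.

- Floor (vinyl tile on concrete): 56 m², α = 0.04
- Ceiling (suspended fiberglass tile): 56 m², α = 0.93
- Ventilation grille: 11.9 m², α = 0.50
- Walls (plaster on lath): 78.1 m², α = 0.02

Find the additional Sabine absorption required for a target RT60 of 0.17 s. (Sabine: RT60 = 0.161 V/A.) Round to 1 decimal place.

Summing Sᵢαᵢ: 2.240 + 52.080 + 5.950 + 1.562 → A₁ = 61.832 sabins.
V = 168 m³. Required absorption A₂ = 0.161 × 168 / 0.17 = 159.106 sabins.
ΔA = A₂ − A₁ = 159.106 − 61.832 = 97.3 sabins.

97.3 sabins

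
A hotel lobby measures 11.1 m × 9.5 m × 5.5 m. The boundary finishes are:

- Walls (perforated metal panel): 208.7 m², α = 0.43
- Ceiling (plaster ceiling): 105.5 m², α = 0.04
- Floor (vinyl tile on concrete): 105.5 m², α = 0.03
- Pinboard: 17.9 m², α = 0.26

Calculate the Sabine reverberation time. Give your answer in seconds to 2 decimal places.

0.92 seconds

Equivalent absorption area: A = 208.7*0.43 + 105.5*0.04 + 105.5*0.03 + 17.9*0.26 = 101.780 m².
Room volume: 579.975 m³.
RT60 = 0.161 · V / A = 0.161 × 579.975 / 101.780 = 0.92 s.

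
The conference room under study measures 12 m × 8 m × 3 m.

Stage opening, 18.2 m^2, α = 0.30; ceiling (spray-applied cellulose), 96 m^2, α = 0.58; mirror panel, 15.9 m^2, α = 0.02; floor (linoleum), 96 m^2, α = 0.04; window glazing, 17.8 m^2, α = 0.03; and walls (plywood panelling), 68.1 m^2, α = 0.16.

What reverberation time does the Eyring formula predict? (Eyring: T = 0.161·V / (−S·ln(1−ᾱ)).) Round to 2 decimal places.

S = Σ Sᵢ = 312.0 m^2.
Σ(Sᵢαᵢ) = 18.2×0.30 + 96×0.58 + 15.9×0.02 + 96×0.04 + 17.8×0.03 + 68.1×0.16 = 76.728.
Mean coefficient ᾱ = A/S = 0.2459.
−S·ln(1−ᾱ) = −312.0 × ln(1 − 0.2459) = 88.056.
V = 12 × 8 × 3 = 288 m³.
T = 0.161·V/[−S·ln(1−ᾱ)] = 0.161·288/88.056 = 0.53 s.

0.53 s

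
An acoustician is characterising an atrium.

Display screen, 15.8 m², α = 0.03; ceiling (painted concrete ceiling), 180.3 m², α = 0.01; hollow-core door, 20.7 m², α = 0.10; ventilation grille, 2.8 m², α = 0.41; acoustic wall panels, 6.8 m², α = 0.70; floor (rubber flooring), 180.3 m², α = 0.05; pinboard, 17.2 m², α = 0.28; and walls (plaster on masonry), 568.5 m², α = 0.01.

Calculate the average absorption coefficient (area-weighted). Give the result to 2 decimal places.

S = Σ Sᵢ = 15.8 + 180.3 + 20.7 + 2.8 + 6.8 + 180.3 + 17.2 + 568.5 = 992.4 m².
A = 15.8×0.03 + 180.3×0.01 + 20.7×0.10 + 2.8×0.41 + 6.8×0.70 + 180.3×0.05 + 17.2×0.28 + 568.5×0.01 = 29.771 sabins.
ᾱ = 29.771 / 992.4 = 0.03.

0.03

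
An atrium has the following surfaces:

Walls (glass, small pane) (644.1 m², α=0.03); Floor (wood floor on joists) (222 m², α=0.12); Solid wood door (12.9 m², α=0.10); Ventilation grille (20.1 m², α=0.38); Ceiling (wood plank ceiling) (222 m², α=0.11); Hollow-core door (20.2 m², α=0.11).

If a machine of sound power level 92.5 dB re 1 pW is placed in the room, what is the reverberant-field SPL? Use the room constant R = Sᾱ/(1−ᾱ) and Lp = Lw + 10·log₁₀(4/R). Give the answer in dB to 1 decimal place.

79.1 dB

Σ(Sᵢαᵢ) = 644.1·0.03 + 222·0.12 + 12.9·0.10 + 20.1·0.38 + 222·0.11 + 20.2·0.11 = 81.533; total area S = 1141.3 m².
ᾱ = 0.0714, so room constant R = A/(1−ᾱ) = 87.802 m².
Lp = 92.5 + 10·log₁₀(4/87.802) = 92.5 + (-13.41) = 79.1 dB.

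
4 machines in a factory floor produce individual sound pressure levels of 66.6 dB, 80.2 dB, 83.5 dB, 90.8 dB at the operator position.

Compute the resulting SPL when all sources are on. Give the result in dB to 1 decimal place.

91.9 dB

Converting to relative power and adding: 10^(66.6/10) + 10^(80.2/10) + 10^(83.5/10) + 10^(90.8/10) = 1.535e+09.
Combined level = 10 log₁₀(1.535e+09) = 91.9 dB.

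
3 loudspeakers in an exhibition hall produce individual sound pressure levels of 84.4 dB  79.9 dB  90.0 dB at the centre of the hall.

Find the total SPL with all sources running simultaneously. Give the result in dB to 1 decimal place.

Σ 10^(Lᵢ/10) = 1.373e+09.
Back to dB: 10·log₁₀ Σ = 91.4 dB.

91.4 dB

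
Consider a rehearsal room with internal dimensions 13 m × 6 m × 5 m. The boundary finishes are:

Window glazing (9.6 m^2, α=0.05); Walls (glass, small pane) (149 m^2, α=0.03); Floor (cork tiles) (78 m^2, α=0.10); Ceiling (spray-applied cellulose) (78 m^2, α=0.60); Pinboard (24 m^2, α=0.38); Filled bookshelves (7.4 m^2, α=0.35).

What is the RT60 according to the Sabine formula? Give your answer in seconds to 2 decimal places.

Total absorption A = 9.6*0.05 + 149*0.03 + 78*0.10 + 78*0.60 + 24*0.38 + 7.4*0.35
  = 0.480 + 4.470 + 7.800 + 46.800 + 9.120 + 2.590 = 71.260 m^2 sabins.
V = 13·6·5 = 390 m³.
RT60 = 0.161 · V / A = 0.161 × 390 / 71.260 = 0.88 s.

0.88 sec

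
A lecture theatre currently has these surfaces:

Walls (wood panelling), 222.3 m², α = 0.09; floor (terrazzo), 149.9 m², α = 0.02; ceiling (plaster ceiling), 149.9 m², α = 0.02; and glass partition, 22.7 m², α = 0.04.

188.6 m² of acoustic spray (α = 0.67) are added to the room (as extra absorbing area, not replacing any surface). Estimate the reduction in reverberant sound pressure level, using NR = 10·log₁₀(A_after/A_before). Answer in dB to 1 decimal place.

7.6 dB

Summing Sᵢαᵢ: 20.007 + 2.998 + 2.998 + 0.908 → A_before = 26.911 sabins.
Added absorption = 188.6 × 0.67 = 126.362 sabins.
New total A_after = 153.273 sabins.
NR = 10·log₁₀(153.273/26.911) = 7.6 dB.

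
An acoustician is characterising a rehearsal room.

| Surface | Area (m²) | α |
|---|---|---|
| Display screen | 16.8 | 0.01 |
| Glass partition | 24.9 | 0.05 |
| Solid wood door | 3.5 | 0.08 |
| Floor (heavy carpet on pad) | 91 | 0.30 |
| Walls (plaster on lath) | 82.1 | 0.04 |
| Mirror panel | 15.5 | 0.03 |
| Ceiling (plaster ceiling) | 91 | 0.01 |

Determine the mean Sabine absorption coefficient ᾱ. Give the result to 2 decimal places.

S = Σ Sᵢ = 16.8 + 24.9 + 3.5 + 91 + 82.1 + 15.5 + 91 = 324.8 m².
Σ(Sᵢαᵢ) = 16.8×0.01 + 24.9×0.05 + 3.5×0.08 + 91×0.30 + 82.1×0.04 + 15.5×0.03 + 91×0.01 = 33.652.
ᾱ = A/S = 0.10.

0.10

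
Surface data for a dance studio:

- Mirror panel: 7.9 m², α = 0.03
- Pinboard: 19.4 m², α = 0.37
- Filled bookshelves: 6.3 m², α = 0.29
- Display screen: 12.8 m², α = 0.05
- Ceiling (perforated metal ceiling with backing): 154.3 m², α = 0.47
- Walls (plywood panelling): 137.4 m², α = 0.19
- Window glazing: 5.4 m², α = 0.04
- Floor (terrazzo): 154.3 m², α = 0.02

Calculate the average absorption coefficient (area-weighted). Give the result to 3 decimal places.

0.225

Total surface area S = 497.8 m².
Σ(Sᵢαᵢ) = 7.9*0.03 + 19.4*0.37 + 6.3*0.29 + 12.8*0.05 + 154.3*0.47 + 137.4*0.19 + 5.4*0.04 + 154.3*0.02 = 111.811.
ᾱ = A/S = 0.225.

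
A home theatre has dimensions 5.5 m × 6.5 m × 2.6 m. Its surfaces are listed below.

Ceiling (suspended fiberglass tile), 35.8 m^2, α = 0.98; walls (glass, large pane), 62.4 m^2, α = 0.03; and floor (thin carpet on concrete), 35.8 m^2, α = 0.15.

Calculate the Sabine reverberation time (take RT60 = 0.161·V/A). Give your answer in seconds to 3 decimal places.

0.354 s

A = Σ Sᵢαᵢ = 35.8*0.98 + 62.4*0.03 + 35.8*0.15 = 42.326 sabins.
V = 5.5·6.5·2.6 = 92.95 m³.
RT60 = 0.161 · V / A = 0.161 × 92.95 / 42.326 = 0.354 s.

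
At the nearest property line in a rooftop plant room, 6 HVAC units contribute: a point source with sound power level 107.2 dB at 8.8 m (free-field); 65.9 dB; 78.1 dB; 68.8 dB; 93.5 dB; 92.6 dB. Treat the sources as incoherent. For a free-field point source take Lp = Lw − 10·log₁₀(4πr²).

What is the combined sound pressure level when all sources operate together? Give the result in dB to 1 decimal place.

96.2 dB

Source at 8.8 m: Lp = 107.2 − 10·log₁₀(4π·8.8²) = 107.2 − 10·log₁₀(973.140) = 77.3 dB.
Sum in the linear (power) domain: Σ 10^(Lᵢ/10) = 10^(77.3/10) + 10^(65.9/10) + 10^(78.1/10) + 10^(68.8/10) + 10^(93.5/10) + 10^(92.6/10) = 4.188e+09.
Combined level = 10 log₁₀(4.188e+09) = 96.2 dB.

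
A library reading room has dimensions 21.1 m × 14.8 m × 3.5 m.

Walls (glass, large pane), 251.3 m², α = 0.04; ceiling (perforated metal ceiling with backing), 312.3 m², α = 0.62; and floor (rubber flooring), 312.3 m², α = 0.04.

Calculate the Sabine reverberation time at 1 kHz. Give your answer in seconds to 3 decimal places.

0.814 s

Summing Sᵢαᵢ: 10.052 + 193.626 + 12.492 → A = 216.170 sabins.
Room volume: 1092.98 m³.
RT60 = 0.161 · V / A = 0.161 × 1092.98 / 216.170 = 0.814 s.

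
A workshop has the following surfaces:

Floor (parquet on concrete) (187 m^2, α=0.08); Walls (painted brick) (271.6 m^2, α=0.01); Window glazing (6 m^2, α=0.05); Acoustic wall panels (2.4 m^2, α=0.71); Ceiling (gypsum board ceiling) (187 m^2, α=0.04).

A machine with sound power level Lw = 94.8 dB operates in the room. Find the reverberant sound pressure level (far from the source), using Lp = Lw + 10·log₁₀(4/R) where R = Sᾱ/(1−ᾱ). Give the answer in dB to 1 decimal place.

A = 27.160 sabins; S = 654.0 m^2.
ᾱ = 0.0415, so room constant R = A/(1−ᾱ) = 28.336 m^2.
Lp = Lw + 10 log₁₀(4/R) = 94.8 -8.50 = 86.3 dB.

86.3 dB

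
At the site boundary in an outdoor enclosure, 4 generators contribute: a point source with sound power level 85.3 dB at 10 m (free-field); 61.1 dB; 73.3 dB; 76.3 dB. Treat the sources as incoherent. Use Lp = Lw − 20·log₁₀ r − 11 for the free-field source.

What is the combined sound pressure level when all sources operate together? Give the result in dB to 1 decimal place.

Source at 10 m: Lp = 85.3 − 20·log₁₀(10) − 11 = 54.3 dB.
Σ 10^(Lᵢ/10) = 6.559e+07.
L_total = 10·log₁₀(6.559e+07) = 78.2 dB.

78.2 dB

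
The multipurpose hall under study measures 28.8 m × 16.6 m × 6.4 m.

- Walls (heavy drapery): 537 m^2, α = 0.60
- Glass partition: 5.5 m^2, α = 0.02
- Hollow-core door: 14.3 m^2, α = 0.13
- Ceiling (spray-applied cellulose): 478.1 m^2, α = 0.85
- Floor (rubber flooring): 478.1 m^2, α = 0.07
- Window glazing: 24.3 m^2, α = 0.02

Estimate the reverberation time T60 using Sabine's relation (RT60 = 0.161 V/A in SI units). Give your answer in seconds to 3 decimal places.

Summing Sᵢαᵢ: 322.200 + 0.110 + 1.859 + 406.385 + 33.467 + 0.486 → A = 764.507 sabins.
Room volume: 3059.712 m³.
T = 0.161 V/A = 0.161·3059.712/764.507 = 0.644 s.

0.644 seconds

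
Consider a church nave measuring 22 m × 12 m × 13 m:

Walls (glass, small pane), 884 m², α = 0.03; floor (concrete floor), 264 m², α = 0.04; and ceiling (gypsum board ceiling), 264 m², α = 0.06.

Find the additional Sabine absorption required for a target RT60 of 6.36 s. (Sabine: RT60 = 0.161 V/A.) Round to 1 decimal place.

34.0 sabins

Total absorption A₁ = 884×0.03 + 264×0.04 + 264×0.06
  = 26.520 + 10.560 + 15.840 = 52.920 m² sabins.
For T = 6.36 s, need A₂ = 0.161·V/T = 0.161·3432/6.36 = 86.879 sabins.
Shortfall: 86.879 − 52.920 = 34.0 sabins.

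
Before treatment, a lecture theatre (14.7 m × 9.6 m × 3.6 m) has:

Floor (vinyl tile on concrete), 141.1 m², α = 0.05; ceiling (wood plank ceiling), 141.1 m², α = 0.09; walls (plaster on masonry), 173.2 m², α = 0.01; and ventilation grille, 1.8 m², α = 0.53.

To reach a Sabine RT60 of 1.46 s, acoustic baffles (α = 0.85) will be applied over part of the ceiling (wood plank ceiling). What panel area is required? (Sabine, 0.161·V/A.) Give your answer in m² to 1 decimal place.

A₁ = Σ Sᵢαᵢ = 141.1·0.05 + 141.1·0.09 + 173.2·0.01 + 1.8·0.53 = 22.440 sabins.
Required A₂ = 0.161·508.032/1.46 = 56.023 sabins.
ΔA needed = 56.023 − 22.440 = 33.583 sabins.
Each m² of panel replacing the ceiling (wood plank ceiling) adds (0.85 − 0.09) = 0.76 sabins.
Area = ΔA/Δα = 33.583/0.76 = 44.2 m².

44.2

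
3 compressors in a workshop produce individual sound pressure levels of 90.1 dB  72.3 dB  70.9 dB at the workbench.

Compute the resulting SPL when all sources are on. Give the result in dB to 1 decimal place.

90.2 dB

Sum in the linear (power) domain: Σ 10^(Lᵢ/10) = 10^(90.1/10) + 10^(72.3/10) + 10^(70.9/10) = 1.053e+09.
L_total = 10·log₁₀(1.053e+09) = 90.2 dB.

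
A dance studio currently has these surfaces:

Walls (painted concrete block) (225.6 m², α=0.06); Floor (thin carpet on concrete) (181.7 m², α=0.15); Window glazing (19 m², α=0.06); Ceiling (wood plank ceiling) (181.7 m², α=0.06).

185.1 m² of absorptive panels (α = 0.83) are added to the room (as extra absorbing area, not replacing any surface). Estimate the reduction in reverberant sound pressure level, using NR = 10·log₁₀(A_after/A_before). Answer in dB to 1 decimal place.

5.9 dB

A_before = Σ Sᵢαᵢ = 225.6·0.06 + 181.7·0.15 + 19·0.06 + 181.7·0.06 = 52.833 sabins.
Treatment contributes 185.1·0.83 = 153.633 sabins.
New total A_after = 206.466 sabins.
Reduction = 10 log₁₀(A_after/A_before) = 10 log₁₀(3.9079) = 5.9 dB.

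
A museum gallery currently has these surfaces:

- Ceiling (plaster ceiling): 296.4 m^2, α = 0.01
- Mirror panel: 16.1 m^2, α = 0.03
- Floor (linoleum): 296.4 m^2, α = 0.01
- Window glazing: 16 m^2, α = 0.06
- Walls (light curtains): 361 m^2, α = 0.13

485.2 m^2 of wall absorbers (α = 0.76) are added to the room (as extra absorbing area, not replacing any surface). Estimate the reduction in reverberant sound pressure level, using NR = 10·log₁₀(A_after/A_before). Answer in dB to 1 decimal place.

A_before = Σ Sᵢαᵢ = 296.4·0.01 + 16.1·0.03 + 296.4·0.01 + 16·0.06 + 361·0.13 = 54.301 sabins.
Treatment contributes 485.2·0.76 = 368.752 sabins.
A_after = 54.301 + 368.752 = 423.053 sabins.
NR = 10·log₁₀(423.053/54.301) = 8.9 dB.

8.9 dB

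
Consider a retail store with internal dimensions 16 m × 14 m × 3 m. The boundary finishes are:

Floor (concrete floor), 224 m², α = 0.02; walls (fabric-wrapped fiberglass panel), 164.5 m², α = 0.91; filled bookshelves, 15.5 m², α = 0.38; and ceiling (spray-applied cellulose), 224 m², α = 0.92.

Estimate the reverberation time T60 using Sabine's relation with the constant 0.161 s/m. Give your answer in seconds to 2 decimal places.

A = Σ Sᵢαᵢ = 224×0.02 + 164.5×0.91 + 15.5×0.38 + 224×0.92 = 366.145 sabins.
Volume V = 16 × 14 × 3 = 672 m³.
RT60 = 0.161 · V / A = 0.161 × 672 / 366.145 = 0.30 s.

0.30 s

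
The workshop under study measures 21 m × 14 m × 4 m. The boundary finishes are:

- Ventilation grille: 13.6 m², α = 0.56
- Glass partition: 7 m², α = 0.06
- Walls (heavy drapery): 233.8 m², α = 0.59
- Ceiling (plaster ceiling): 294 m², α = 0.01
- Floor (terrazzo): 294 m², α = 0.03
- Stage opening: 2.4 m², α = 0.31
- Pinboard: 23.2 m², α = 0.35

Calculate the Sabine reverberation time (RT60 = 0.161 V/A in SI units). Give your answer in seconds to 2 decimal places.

Summing Sᵢαᵢ: 7.616 + 0.420 + 137.942 + 2.940 + 8.820 + 0.744 + 8.120 → A = 166.602 sabins.
Volume V = 21 × 14 × 4 = 1176 m³.
T = 0.161 V/A = 0.161·1176/166.602 = 1.14 s.

1.14 seconds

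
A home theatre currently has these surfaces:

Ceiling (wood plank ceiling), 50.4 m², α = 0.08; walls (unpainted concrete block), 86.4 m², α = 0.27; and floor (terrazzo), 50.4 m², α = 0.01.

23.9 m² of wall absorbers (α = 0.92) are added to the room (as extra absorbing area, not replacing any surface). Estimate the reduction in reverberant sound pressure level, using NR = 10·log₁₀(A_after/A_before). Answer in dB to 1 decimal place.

Summing Sᵢαᵢ: 4.032 + 23.328 + 0.504 → A_before = 27.864 sabins.
Added absorption = 23.9 × 0.92 = 21.988 sabins.
A_after = 27.864 + 21.988 = 49.852 sabins.
Reduction = 10 log₁₀(A_after/A_before) = 10 log₁₀(1.7891) = 2.5 dB.

2.5 dB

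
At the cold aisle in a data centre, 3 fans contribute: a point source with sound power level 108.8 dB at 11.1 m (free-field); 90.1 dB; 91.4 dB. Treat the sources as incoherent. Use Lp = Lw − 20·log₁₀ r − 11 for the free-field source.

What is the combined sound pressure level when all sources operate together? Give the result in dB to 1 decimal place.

93.9 dB

Source at 11.1 m: Lp = 108.8 − 20·log₁₀(11.1) − 11 = 76.9 dB.
Σ 10^(Lᵢ/10) = 2.453e+09.
Back to dB: 10·log₁₀ Σ = 93.9 dB.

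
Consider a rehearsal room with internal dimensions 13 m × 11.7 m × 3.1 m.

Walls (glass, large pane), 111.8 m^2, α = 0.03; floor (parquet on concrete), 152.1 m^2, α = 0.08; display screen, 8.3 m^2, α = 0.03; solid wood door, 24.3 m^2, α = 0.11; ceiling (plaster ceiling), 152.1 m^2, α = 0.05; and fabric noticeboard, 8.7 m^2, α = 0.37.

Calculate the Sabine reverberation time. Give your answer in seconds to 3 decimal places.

A = Σ Sᵢαᵢ = 111.8*0.03 + 152.1*0.08 + 8.3*0.03 + 24.3*0.11 + 152.1*0.05 + 8.7*0.37 = 29.268 sabins.
V = 13·11.7·3.1 = 471.51 m³.
T = 0.161 V/A = 0.161·471.51/29.268 = 2.594 s.

2.594 s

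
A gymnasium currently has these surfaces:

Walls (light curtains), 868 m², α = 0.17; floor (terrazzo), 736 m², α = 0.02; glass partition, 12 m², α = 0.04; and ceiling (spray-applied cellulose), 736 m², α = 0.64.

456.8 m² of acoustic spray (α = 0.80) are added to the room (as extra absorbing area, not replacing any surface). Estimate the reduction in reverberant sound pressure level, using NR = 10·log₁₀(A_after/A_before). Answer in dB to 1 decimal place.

2.0 dB

Equivalent absorption area: A_before = 868*0.17 + 736*0.02 + 12*0.04 + 736*0.64 = 633.800 m².
Added absorption = 456.8 × 0.80 = 365.440 sabins.
New total A_after = 999.240 sabins.
Reduction = 10 log₁₀(A_after/A_before) = 10 log₁₀(1.5766) = 2.0 dB.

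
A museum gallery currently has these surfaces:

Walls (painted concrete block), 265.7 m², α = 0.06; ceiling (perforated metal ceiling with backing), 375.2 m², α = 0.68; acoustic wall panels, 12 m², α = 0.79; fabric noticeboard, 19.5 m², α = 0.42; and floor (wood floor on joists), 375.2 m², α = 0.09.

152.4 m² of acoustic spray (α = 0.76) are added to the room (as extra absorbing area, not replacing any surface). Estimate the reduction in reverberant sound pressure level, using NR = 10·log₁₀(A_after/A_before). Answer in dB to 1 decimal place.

A_before = Σ Sᵢαᵢ = 265.7·0.06 + 375.2·0.68 + 12·0.79 + 19.5·0.42 + 375.2·0.09 = 322.516 sabins.
Added absorption = 152.4 × 0.76 = 115.824 sabins.
A_after = 322.516 + 115.824 = 438.340 sabins.
NR = 10·log₁₀(438.340/322.516) = 1.3 dB.

1.3 dB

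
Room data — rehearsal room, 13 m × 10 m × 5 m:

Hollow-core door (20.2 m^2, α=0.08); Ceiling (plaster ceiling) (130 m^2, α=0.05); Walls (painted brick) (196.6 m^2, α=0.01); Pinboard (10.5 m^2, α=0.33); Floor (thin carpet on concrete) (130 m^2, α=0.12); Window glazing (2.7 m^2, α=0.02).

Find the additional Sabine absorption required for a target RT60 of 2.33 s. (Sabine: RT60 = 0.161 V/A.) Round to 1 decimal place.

Total absorption A₁ = 20.2·0.08 + 130·0.05 + 196.6·0.01 + 10.5·0.33 + 130·0.12 + 2.7·0.02
  = 1.616 + 6.500 + 1.966 + 3.465 + 15.600 + 0.054 = 29.201 m^2 sabins.
Target A₂ = 0.161·650/2.33 = 44.914 sabins (V = 650 m³).
ΔA = A₂ − A₁ = 44.914 − 29.201 = 15.7 sabins.

15.7 sabins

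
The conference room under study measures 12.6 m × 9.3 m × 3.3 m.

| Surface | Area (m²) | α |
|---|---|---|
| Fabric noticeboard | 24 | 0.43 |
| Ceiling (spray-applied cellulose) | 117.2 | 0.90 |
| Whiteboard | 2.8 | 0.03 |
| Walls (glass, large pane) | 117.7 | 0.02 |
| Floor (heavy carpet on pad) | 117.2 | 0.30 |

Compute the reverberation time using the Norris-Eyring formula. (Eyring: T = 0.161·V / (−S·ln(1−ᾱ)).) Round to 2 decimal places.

0.32 s

Total surface area S = 24 + 117.2 + 2.8 + 117.7 + 117.2 = 378.9 m².
Σ(Sᵢαᵢ) = 24×0.43 + 117.2×0.90 + 2.8×0.03 + 117.7×0.02 + 117.2×0.30 = 153.398.
Mean coefficient ᾱ = A/S = 0.4049.
−S·ln(1−ᾱ) = −378.9 × ln(1 − 0.4049) = 196.659.
V = 12.6 × 9.3 × 3.3 = 386.694 m³.
RT60 = 0.161 × 386.694 / 196.659 = 0.32 s.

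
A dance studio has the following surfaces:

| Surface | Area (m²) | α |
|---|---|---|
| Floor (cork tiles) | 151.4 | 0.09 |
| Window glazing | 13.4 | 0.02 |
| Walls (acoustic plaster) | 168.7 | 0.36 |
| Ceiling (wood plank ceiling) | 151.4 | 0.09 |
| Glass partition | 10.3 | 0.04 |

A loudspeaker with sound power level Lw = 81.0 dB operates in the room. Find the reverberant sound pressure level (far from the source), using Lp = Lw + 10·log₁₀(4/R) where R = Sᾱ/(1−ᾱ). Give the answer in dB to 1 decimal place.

66.7 dB

A = 88.664 sabins; S = 495.2 m².
ᾱ = 0.1790, so room constant R = A/(1−ᾱ) = 107.995 m².
Lp = 81.0 + 10·log₁₀(4/107.995) = 81.0 + (-14.31) = 66.7 dB.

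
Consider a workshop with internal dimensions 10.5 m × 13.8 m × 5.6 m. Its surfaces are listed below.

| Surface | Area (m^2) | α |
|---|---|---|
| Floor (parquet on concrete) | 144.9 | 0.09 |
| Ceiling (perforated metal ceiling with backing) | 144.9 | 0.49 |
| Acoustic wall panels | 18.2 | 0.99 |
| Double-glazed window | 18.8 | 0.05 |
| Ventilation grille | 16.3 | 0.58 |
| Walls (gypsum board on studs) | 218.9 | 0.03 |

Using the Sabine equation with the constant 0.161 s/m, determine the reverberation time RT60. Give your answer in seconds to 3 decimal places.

Equivalent absorption area: A = 144.9*0.09 + 144.9*0.49 + 18.2*0.99 + 18.8*0.05 + 16.3*0.58 + 218.9*0.03 = 119.021 m^2.
Volume V = 10.5 × 13.8 × 5.6 = 811.44 m³.
Sabine: RT60 = 0.161 × 811.44 / 119.021 = 1.098 s.

1.098 sec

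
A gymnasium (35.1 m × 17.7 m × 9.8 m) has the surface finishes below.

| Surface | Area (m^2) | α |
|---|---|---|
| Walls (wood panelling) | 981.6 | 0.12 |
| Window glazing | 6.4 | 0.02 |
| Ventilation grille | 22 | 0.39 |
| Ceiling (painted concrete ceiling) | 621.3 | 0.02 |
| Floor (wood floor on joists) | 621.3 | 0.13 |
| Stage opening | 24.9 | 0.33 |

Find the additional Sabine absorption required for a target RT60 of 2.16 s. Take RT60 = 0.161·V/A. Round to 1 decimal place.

Total absorption A₁ = 981.6*0.12 + 6.4*0.02 + 22*0.39 + 621.3*0.02 + 621.3*0.13 + 24.9*0.33
  = 117.792 + 0.128 + 8.580 + 12.426 + 80.769 + 8.217 = 227.912 m^2 sabins.
For T = 2.16 s, need A₂ = 0.161·V/T = 0.161·6088.446/2.16 = 453.815 sabins.
ΔA = A₂ − A₁ = 453.815 − 227.912 = 225.9 sabins.

225.9 sabins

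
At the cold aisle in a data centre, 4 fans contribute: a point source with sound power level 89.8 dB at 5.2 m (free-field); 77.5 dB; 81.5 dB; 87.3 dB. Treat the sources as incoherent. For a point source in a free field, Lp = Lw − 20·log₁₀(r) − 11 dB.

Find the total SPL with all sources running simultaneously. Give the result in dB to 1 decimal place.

Source at 5.2 m: Lp = 89.8 − 20·log₁₀(5.2) − 11 = 64.5 dB.
Σ 10^(Lᵢ/10) = 7.373e+08.
L_total = 10·log₁₀(7.373e+08) = 88.7 dB.

88.7 dB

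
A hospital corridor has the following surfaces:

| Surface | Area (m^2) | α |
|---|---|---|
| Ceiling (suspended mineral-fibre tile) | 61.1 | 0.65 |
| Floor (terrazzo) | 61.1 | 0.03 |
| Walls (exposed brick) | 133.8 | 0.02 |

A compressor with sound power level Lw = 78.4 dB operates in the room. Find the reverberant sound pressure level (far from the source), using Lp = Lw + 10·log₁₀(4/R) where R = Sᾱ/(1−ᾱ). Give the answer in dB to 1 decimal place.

67.1 dB

Σ(Sᵢαᵢ) = 61.1×0.65 + 61.1×0.03 + 133.8×0.02 = 44.224; total area S = 256.0 m^2.
ᾱ = 0.1727, so room constant R = A/(1−ᾱ) = 53.456 m^2.
Lp = Lw + 10 log₁₀(4/R) = 78.4 -11.26 = 67.1 dB.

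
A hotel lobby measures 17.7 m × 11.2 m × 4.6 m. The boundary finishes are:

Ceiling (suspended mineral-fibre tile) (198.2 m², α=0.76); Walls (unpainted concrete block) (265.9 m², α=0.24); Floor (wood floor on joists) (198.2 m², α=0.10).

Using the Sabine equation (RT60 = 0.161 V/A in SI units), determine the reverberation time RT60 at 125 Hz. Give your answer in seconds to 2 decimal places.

0.63 seconds

Total absorption A = 198.2*0.76 + 265.9*0.24 + 198.2*0.10
  = 150.632 + 63.816 + 19.820 = 234.268 m² sabins.
Volume V = 17.7 × 11.2 × 4.6 = 911.904 m³.
Sabine: RT60 = 0.161 × 911.904 / 234.268 = 0.63 s.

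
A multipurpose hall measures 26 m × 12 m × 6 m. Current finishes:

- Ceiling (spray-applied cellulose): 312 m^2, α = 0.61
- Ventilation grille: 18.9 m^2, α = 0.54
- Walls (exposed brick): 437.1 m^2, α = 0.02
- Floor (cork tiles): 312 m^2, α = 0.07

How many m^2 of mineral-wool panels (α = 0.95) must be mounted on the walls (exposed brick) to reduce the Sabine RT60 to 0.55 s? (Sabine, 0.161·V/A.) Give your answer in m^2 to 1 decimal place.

340.7

Summing Sᵢαᵢ: 190.320 + 10.206 + 8.742 + 21.840 → A₁ = 231.108 sabins.
Required A₂ = 0.161·1872/0.55 = 547.985 sabins.
ΔA needed = 547.985 − 231.108 = 316.877 sabins.
Each m^2 of panel replacing the walls (exposed brick) adds (0.95 − 0.02) = 0.93 sabins.
Panel area = 316.877 / 0.93 = 340.7 m^2.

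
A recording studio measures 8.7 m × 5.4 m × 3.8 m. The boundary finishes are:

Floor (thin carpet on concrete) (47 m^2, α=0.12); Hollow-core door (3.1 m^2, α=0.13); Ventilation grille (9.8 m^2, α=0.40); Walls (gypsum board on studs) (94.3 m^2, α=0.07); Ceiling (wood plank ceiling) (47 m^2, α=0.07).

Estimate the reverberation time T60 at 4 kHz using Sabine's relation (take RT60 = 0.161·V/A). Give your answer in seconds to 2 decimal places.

Equivalent absorption area: A = 47·0.12 + 3.1·0.13 + 9.8·0.40 + 94.3·0.07 + 47·0.07 = 19.854 m^2.
Room volume: 178.524 m³.
T = 0.161 V/A = 0.161·178.524/19.854 = 1.45 s.

1.45 s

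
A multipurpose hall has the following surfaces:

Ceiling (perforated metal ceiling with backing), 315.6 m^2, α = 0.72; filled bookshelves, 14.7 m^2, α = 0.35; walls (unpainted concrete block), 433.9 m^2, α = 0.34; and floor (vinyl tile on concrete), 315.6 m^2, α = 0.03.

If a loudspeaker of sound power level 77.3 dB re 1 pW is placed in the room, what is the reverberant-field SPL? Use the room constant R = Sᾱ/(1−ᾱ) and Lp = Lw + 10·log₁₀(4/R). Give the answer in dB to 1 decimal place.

55.5 dB

A = 389.371 sabins; S = 1079.8 m^2.
ᾱ = 389.371/1079.8 = 0.3606; R = Sᾱ/(1−ᾱ) = 389.371/(1−0.3606) = 608.963 m^2.
Lp = Lw + 10 log₁₀(4/R) = 77.3 -21.83 = 55.5 dB.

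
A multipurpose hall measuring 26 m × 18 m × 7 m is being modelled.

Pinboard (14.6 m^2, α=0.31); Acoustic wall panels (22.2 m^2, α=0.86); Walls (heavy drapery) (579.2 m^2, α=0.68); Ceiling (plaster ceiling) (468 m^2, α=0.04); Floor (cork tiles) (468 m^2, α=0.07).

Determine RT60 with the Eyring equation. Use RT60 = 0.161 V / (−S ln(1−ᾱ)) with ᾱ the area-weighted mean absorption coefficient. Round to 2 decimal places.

0.94 s

S = Σ Sᵢ = 1552.0 m^2.
Absorption A = 14.6·0.31 + 22.2·0.86 + 579.2·0.68 + 468·0.04 + 468·0.07 = 468.954 sabins.
ᾱ = 468.954 / 1552.0 = 0.3022.
Eyring denominator: −S ln(1−ᾱ) = 558.445.
V = 26 × 18 × 7 = 3276 m³.
T = 0.161·V/[−S·ln(1−ᾱ)] = 0.161·3276/558.445 = 0.94 s.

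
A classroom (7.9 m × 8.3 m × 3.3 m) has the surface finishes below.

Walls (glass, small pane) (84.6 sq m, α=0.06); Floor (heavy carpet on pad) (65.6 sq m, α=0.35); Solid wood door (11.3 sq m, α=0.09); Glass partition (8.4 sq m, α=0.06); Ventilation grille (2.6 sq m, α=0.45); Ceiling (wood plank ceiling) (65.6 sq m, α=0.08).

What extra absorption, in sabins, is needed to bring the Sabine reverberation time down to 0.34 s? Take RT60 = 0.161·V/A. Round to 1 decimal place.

66.5 sabins

Summing Sᵢαᵢ: 5.076 + 22.960 + 1.017 + 0.504 + 1.170 + 5.248 → A₁ = 35.975 sabins.
For T = 0.34 s, need A₂ = 0.161·V/T = 0.161·216.381/0.34 = 102.463 sabins.
ΔA = A₂ − A₁ = 102.463 − 35.975 = 66.5 sabins.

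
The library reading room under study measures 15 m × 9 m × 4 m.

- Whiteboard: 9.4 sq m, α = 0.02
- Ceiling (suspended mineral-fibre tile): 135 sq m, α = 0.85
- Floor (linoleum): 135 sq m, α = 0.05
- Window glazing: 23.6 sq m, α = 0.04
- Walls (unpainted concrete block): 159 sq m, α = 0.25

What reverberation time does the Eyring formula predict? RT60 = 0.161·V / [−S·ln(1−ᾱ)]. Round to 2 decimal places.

0.43 s

S = Σ Sᵢ = 462.0 sq m.
Absorption A = 9.4×0.02 + 135×0.85 + 135×0.05 + 23.6×0.04 + 159×0.25 = 162.382 sabins.
Mean coefficient ᾱ = A/S = 0.3515.
−S·ln(1−ᾱ) = −462.0 × ln(1 − 0.3515) = 200.089.
V = 15 × 9 × 4 = 540 m³.
RT60 = 0.161 × 540 / 200.089 = 0.43 s.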